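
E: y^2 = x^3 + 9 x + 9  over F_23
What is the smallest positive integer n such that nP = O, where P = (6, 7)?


Compute successive multiples of P until we hit O:
  1P = (6, 7)
  2P = (19, 1)
  3P = (14, 2)
  4P = (21, 11)
  5P = (2, 14)
  6P = (8, 8)
  7P = (15, 0)
  8P = (8, 15)
  ... (continuing to 14P)
  14P = O

ord(P) = 14


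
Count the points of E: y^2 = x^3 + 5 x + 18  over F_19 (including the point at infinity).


For each x in F_19, count y with y^2 = x^3 + 5 x + 18 mod 19:
  x = 1: RHS = 5, y in [9, 10]  -> 2 point(s)
  x = 2: RHS = 17, y in [6, 13]  -> 2 point(s)
  x = 4: RHS = 7, y in [8, 11]  -> 2 point(s)
  x = 5: RHS = 16, y in [4, 15]  -> 2 point(s)
  x = 6: RHS = 17, y in [6, 13]  -> 2 point(s)
  x = 7: RHS = 16, y in [4, 15]  -> 2 point(s)
  x = 8: RHS = 0, y in [0]  -> 1 point(s)
  x = 10: RHS = 4, y in [2, 17]  -> 2 point(s)
  x = 11: RHS = 17, y in [6, 13]  -> 2 point(s)
  x = 12: RHS = 1, y in [1, 18]  -> 2 point(s)
  x = 13: RHS = 0, y in [0]  -> 1 point(s)
  x = 14: RHS = 1, y in [1, 18]  -> 2 point(s)
  x = 17: RHS = 0, y in [0]  -> 1 point(s)
Affine points: 23. Add the point at infinity: total = 24.

#E(F_19) = 24


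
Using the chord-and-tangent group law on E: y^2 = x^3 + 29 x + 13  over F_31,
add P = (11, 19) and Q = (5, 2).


P != Q, so use the chord formula.
s = (y2 - y1) / (x2 - x1) = (14) / (25) mod 31 = 8
x3 = s^2 - x1 - x2 mod 31 = 8^2 - 11 - 5 = 17
y3 = s (x1 - x3) - y1 mod 31 = 8 * (11 - 17) - 19 = 26

P + Q = (17, 26)


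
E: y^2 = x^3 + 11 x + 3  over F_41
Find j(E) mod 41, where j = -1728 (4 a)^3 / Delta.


Delta = -16(4 a^3 + 27 b^2) mod 41 = 21
-1728 * (4 a)^3 = -1728 * (4*11)^3 mod 41 = 2
j = 2 * 21^(-1) mod 41 = 4

j = 4 (mod 41)


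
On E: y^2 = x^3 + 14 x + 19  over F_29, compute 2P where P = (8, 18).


Doubling: s = (3 x1^2 + a) / (2 y1)
s = (3*8^2 + 14) / (2*18) mod 29 = 17
x3 = s^2 - 2 x1 mod 29 = 17^2 - 2*8 = 12
y3 = s (x1 - x3) - y1 mod 29 = 17 * (8 - 12) - 18 = 1

2P = (12, 1)


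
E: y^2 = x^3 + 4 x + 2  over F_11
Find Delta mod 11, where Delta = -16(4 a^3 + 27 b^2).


4 a^3 + 27 b^2 = 4*4^3 + 27*2^2 = 256 + 108 = 364
Delta = -16 * (364) = -5824
Delta mod 11 = 6

Delta = 6 (mod 11)


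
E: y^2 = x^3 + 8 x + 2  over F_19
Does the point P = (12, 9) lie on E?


Check whether y^2 = x^3 + 8 x + 2 (mod 19) for (x, y) = (12, 9).
LHS: y^2 = 9^2 mod 19 = 5
RHS: x^3 + 8 x + 2 = 12^3 + 8*12 + 2 mod 19 = 2
LHS != RHS

No, not on the curve


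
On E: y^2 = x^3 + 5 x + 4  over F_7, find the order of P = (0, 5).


Compute successive multiples of P until we hit O:
  1P = (0, 5)
  2P = (2, 1)
  3P = (2, 6)
  4P = (0, 2)
  5P = O

ord(P) = 5


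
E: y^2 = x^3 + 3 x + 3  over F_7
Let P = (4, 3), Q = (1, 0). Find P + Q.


P != Q, so use the chord formula.
s = (y2 - y1) / (x2 - x1) = (4) / (4) mod 7 = 1
x3 = s^2 - x1 - x2 mod 7 = 1^2 - 4 - 1 = 3
y3 = s (x1 - x3) - y1 mod 7 = 1 * (4 - 3) - 3 = 5

P + Q = (3, 5)


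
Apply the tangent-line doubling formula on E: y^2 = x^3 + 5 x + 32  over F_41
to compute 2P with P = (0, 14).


Doubling: s = (3 x1^2 + a) / (2 y1)
s = (3*0^2 + 5) / (2*14) mod 41 = 28
x3 = s^2 - 2 x1 mod 41 = 28^2 - 2*0 = 5
y3 = s (x1 - x3) - y1 mod 41 = 28 * (0 - 5) - 14 = 10

2P = (5, 10)


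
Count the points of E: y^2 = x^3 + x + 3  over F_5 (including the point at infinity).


For each x in F_5, count y with y^2 = x^3 + 1 x + 3 mod 5:
  x = 1: RHS = 0, y in [0]  -> 1 point(s)
  x = 4: RHS = 1, y in [1, 4]  -> 2 point(s)
Affine points: 3. Add the point at infinity: total = 4.

#E(F_5) = 4


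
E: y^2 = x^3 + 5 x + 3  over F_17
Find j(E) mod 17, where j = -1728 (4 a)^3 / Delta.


Delta = -16(4 a^3 + 27 b^2) mod 17 = 12
-1728 * (4 a)^3 = -1728 * (4*5)^3 mod 17 = 9
j = 9 * 12^(-1) mod 17 = 5

j = 5 (mod 17)


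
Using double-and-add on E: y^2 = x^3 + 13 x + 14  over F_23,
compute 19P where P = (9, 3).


k = 19 = 10011_2 (binary, LSB first: 11001)
Double-and-add from P = (9, 3):
  bit 0 = 1: acc = O + (9, 3) = (9, 3)
  bit 1 = 1: acc = (9, 3) + (11, 19) = (21, 16)
  bit 2 = 0: acc unchanged = (21, 16)
  bit 3 = 0: acc unchanged = (21, 16)
  bit 4 = 1: acc = (21, 16) + (2, 5) = (9, 20)

19P = (9, 20)


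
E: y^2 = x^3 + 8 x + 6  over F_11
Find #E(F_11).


For each x in F_11, count y with y^2 = x^3 + 8 x + 6 mod 11:
  x = 1: RHS = 4, y in [2, 9]  -> 2 point(s)
  x = 4: RHS = 3, y in [5, 6]  -> 2 point(s)
  x = 7: RHS = 9, y in [3, 8]  -> 2 point(s)
  x = 9: RHS = 4, y in [2, 9]  -> 2 point(s)
Affine points: 8. Add the point at infinity: total = 9.

#E(F_11) = 9


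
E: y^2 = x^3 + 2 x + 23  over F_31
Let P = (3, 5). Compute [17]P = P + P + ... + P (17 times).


k = 17 = 10001_2 (binary, LSB first: 10001)
Double-and-add from P = (3, 5):
  bit 0 = 1: acc = O + (3, 5) = (3, 5)
  bit 1 = 0: acc unchanged = (3, 5)
  bit 2 = 0: acc unchanged = (3, 5)
  bit 3 = 0: acc unchanged = (3, 5)
  bit 4 = 1: acc = (3, 5) + (22, 19) = (22, 12)

17P = (22, 12)


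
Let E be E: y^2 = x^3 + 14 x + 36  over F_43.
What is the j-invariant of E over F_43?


Delta = -16(4 a^3 + 27 b^2) mod 43 = 27
-1728 * (4 a)^3 = -1728 * (4*14)^3 mod 43 = 11
j = 11 * 27^(-1) mod 43 = 2

j = 2 (mod 43)


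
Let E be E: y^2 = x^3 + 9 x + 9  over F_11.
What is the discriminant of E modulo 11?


4 a^3 + 27 b^2 = 4*9^3 + 27*9^2 = 2916 + 2187 = 5103
Delta = -16 * (5103) = -81648
Delta mod 11 = 5

Delta = 5 (mod 11)


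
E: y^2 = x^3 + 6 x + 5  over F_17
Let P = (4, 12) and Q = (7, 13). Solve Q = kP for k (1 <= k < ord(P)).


Enumerate multiples of P until we hit Q = (7, 13):
  1P = (4, 12)
  2P = (13, 6)
  3P = (8, 2)
  4P = (7, 4)
  5P = (15, 6)
  6P = (16, 10)
  7P = (6, 11)
  8P = (3, 13)
  9P = (11, 12)
  10P = (2, 5)
  11P = (2, 12)
  12P = (11, 5)
  13P = (3, 4)
  14P = (6, 6)
  15P = (16, 7)
  16P = (15, 11)
  17P = (7, 13)
Match found at i = 17.

k = 17


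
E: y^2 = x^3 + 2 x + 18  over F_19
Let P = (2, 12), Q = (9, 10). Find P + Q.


P != Q, so use the chord formula.
s = (y2 - y1) / (x2 - x1) = (17) / (7) mod 19 = 16
x3 = s^2 - x1 - x2 mod 19 = 16^2 - 2 - 9 = 17
y3 = s (x1 - x3) - y1 mod 19 = 16 * (2 - 17) - 12 = 14

P + Q = (17, 14)


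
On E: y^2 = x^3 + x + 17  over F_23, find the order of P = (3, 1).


Compute successive multiples of P until we hit O:
  1P = (3, 1)
  2P = (6, 3)
  3P = (17, 5)
  4P = (12, 3)
  5P = (16, 14)
  6P = (5, 20)
  7P = (19, 8)
  8P = (2, 21)
  ... (continuing to 27P)
  27P = O

ord(P) = 27


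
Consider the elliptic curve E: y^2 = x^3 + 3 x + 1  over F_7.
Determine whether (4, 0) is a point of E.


Check whether y^2 = x^3 + 3 x + 1 (mod 7) for (x, y) = (4, 0).
LHS: y^2 = 0^2 mod 7 = 0
RHS: x^3 + 3 x + 1 = 4^3 + 3*4 + 1 mod 7 = 0
LHS = RHS

Yes, on the curve


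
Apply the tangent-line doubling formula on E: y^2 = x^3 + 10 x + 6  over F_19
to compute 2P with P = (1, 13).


Doubling: s = (3 x1^2 + a) / (2 y1)
s = (3*1^2 + 10) / (2*13) mod 19 = 10
x3 = s^2 - 2 x1 mod 19 = 10^2 - 2*1 = 3
y3 = s (x1 - x3) - y1 mod 19 = 10 * (1 - 3) - 13 = 5

2P = (3, 5)


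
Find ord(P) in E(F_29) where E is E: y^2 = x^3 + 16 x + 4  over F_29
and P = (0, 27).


Compute successive multiples of P until we hit O:
  1P = (0, 27)
  2P = (16, 8)
  3P = (22, 10)
  4P = (20, 28)
  5P = (4, 25)
  6P = (18, 11)
  7P = (10, 27)
  8P = (19, 2)
  ... (continuing to 33P)
  33P = O

ord(P) = 33


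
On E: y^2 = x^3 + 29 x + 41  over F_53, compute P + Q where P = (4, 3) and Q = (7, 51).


P != Q, so use the chord formula.
s = (y2 - y1) / (x2 - x1) = (48) / (3) mod 53 = 16
x3 = s^2 - x1 - x2 mod 53 = 16^2 - 4 - 7 = 33
y3 = s (x1 - x3) - y1 mod 53 = 16 * (4 - 33) - 3 = 10

P + Q = (33, 10)


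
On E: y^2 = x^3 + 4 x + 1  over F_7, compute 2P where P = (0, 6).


k = 2 = 10_2 (binary, LSB first: 01)
Double-and-add from P = (0, 6):
  bit 0 = 0: acc unchanged = O
  bit 1 = 1: acc = O + (4, 2) = (4, 2)

2P = (4, 2)


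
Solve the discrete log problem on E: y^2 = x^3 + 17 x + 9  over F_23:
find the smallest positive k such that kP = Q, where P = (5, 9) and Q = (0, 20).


Enumerate multiples of P until we hit Q = (0, 20):
  1P = (5, 9)
  2P = (13, 14)
  3P = (0, 20)
Match found at i = 3.

k = 3


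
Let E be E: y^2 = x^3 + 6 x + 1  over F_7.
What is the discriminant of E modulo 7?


4 a^3 + 27 b^2 = 4*6^3 + 27*1^2 = 864 + 27 = 891
Delta = -16 * (891) = -14256
Delta mod 7 = 3

Delta = 3 (mod 7)


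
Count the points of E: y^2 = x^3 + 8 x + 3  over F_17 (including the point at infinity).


For each x in F_17, count y with y^2 = x^3 + 8 x + 3 mod 17:
  x = 5: RHS = 15, y in [7, 10]  -> 2 point(s)
  x = 8: RHS = 1, y in [1, 16]  -> 2 point(s)
  x = 12: RHS = 8, y in [5, 12]  -> 2 point(s)
  x = 13: RHS = 9, y in [3, 14]  -> 2 point(s)
  x = 15: RHS = 13, y in [8, 9]  -> 2 point(s)
Affine points: 10. Add the point at infinity: total = 11.

#E(F_17) = 11


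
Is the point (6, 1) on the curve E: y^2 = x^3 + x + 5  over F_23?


Check whether y^2 = x^3 + 1 x + 5 (mod 23) for (x, y) = (6, 1).
LHS: y^2 = 1^2 mod 23 = 1
RHS: x^3 + 1 x + 5 = 6^3 + 1*6 + 5 mod 23 = 20
LHS != RHS

No, not on the curve


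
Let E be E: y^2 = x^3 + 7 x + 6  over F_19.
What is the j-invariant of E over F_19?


Delta = -16(4 a^3 + 27 b^2) mod 19 = 2
-1728 * (4 a)^3 = -1728 * (4*7)^3 mod 19 = 7
j = 7 * 2^(-1) mod 19 = 13

j = 13 (mod 19)


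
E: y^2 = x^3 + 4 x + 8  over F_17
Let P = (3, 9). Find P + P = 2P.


Doubling: s = (3 x1^2 + a) / (2 y1)
s = (3*3^2 + 4) / (2*9) mod 17 = 14
x3 = s^2 - 2 x1 mod 17 = 14^2 - 2*3 = 3
y3 = s (x1 - x3) - y1 mod 17 = 14 * (3 - 3) - 9 = 8

2P = (3, 8)


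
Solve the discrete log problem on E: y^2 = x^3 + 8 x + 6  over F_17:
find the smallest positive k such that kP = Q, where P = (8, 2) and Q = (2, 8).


Enumerate multiples of P until we hit Q = (2, 8):
  1P = (8, 2)
  2P = (2, 9)
  3P = (6, 7)
  4P = (5, 16)
  5P = (5, 1)
  6P = (6, 10)
  7P = (2, 8)
Match found at i = 7.

k = 7


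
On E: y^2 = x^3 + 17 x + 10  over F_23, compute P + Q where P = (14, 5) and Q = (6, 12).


P != Q, so use the chord formula.
s = (y2 - y1) / (x2 - x1) = (7) / (15) mod 23 = 2
x3 = s^2 - x1 - x2 mod 23 = 2^2 - 14 - 6 = 7
y3 = s (x1 - x3) - y1 mod 23 = 2 * (14 - 7) - 5 = 9

P + Q = (7, 9)


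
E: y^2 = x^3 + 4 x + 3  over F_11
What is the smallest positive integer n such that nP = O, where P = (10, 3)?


Compute successive multiples of P until we hit O:
  1P = (10, 3)
  2P = (0, 5)
  3P = (5, 7)
  4P = (5, 4)
  5P = (0, 6)
  6P = (10, 8)
  7P = O

ord(P) = 7


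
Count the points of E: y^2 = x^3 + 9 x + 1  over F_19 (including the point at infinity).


For each x in F_19, count y with y^2 = x^3 + 9 x + 1 mod 19:
  x = 0: RHS = 1, y in [1, 18]  -> 2 point(s)
  x = 1: RHS = 11, y in [7, 12]  -> 2 point(s)
  x = 3: RHS = 17, y in [6, 13]  -> 2 point(s)
  x = 4: RHS = 6, y in [5, 14]  -> 2 point(s)
  x = 5: RHS = 0, y in [0]  -> 1 point(s)
  x = 6: RHS = 5, y in [9, 10]  -> 2 point(s)
  x = 11: RHS = 6, y in [5, 14]  -> 2 point(s)
  x = 13: RHS = 16, y in [4, 15]  -> 2 point(s)
  x = 16: RHS = 4, y in [2, 17]  -> 2 point(s)
Affine points: 17. Add the point at infinity: total = 18.

#E(F_19) = 18


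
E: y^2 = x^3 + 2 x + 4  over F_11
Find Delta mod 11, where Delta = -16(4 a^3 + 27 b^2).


4 a^3 + 27 b^2 = 4*2^3 + 27*4^2 = 32 + 432 = 464
Delta = -16 * (464) = -7424
Delta mod 11 = 1

Delta = 1 (mod 11)


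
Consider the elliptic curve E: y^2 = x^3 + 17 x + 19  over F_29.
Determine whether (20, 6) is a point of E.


Check whether y^2 = x^3 + 17 x + 19 (mod 29) for (x, y) = (20, 6).
LHS: y^2 = 6^2 mod 29 = 7
RHS: x^3 + 17 x + 19 = 20^3 + 17*20 + 19 mod 29 = 7
LHS = RHS

Yes, on the curve


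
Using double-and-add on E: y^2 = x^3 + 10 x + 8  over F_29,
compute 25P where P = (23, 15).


k = 25 = 11001_2 (binary, LSB first: 10011)
Double-and-add from P = (23, 15):
  bit 0 = 1: acc = O + (23, 15) = (23, 15)
  bit 1 = 0: acc unchanged = (23, 15)
  bit 2 = 0: acc unchanged = (23, 15)
  bit 3 = 1: acc = (23, 15) + (8, 7) = (22, 1)
  bit 4 = 1: acc = (22, 1) + (17, 4) = (24, 6)

25P = (24, 6)


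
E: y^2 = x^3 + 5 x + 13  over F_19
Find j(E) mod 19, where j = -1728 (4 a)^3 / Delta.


Delta = -16(4 a^3 + 27 b^2) mod 19 = 8
-1728 * (4 a)^3 = -1728 * (4*5)^3 mod 19 = 1
j = 1 * 8^(-1) mod 19 = 12

j = 12 (mod 19)


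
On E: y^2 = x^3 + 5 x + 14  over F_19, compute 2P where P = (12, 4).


Doubling: s = (3 x1^2 + a) / (2 y1)
s = (3*12^2 + 5) / (2*4) mod 19 = 0
x3 = s^2 - 2 x1 mod 19 = 0^2 - 2*12 = 14
y3 = s (x1 - x3) - y1 mod 19 = 0 * (12 - 14) - 4 = 15

2P = (14, 15)


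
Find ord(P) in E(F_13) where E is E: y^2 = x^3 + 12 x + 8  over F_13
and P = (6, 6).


Compute successive multiples of P until we hit O:
  1P = (6, 6)
  2P = (10, 6)
  3P = (10, 7)
  4P = (6, 7)
  5P = O

ord(P) = 5


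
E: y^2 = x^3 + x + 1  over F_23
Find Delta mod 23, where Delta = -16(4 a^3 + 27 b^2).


4 a^3 + 27 b^2 = 4*1^3 + 27*1^2 = 4 + 27 = 31
Delta = -16 * (31) = -496
Delta mod 23 = 10

Delta = 10 (mod 23)


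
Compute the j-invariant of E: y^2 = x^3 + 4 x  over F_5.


Delta = -16(4 a^3 + 27 b^2) mod 5 = 4
-1728 * (4 a)^3 = -1728 * (4*4)^3 mod 5 = 2
j = 2 * 4^(-1) mod 5 = 3

j = 3 (mod 5)


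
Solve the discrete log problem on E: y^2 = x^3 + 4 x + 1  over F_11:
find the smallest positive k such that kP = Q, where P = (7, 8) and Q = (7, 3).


Enumerate multiples of P until we hit Q = (7, 3):
  1P = (7, 8)
  2P = (0, 1)
  3P = (5, 5)
  4P = (4, 2)
  5P = (4, 9)
  6P = (5, 6)
  7P = (0, 10)
  8P = (7, 3)
Match found at i = 8.

k = 8


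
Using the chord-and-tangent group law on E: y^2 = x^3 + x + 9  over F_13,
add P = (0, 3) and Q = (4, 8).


P != Q, so use the chord formula.
s = (y2 - y1) / (x2 - x1) = (5) / (4) mod 13 = 11
x3 = s^2 - x1 - x2 mod 13 = 11^2 - 0 - 4 = 0
y3 = s (x1 - x3) - y1 mod 13 = 11 * (0 - 0) - 3 = 10

P + Q = (0, 10)


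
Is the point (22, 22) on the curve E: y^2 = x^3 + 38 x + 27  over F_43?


Check whether y^2 = x^3 + 38 x + 27 (mod 43) for (x, y) = (22, 22).
LHS: y^2 = 22^2 mod 43 = 11
RHS: x^3 + 38 x + 27 = 22^3 + 38*22 + 27 mod 43 = 30
LHS != RHS

No, not on the curve


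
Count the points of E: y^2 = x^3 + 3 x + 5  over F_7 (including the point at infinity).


For each x in F_7, count y with y^2 = x^3 + 3 x + 5 mod 7:
  x = 1: RHS = 2, y in [3, 4]  -> 2 point(s)
  x = 4: RHS = 4, y in [2, 5]  -> 2 point(s)
  x = 6: RHS = 1, y in [1, 6]  -> 2 point(s)
Affine points: 6. Add the point at infinity: total = 7.

#E(F_7) = 7


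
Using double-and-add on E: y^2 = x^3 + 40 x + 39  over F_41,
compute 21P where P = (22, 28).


k = 21 = 10101_2 (binary, LSB first: 10101)
Double-and-add from P = (22, 28):
  bit 0 = 1: acc = O + (22, 28) = (22, 28)
  bit 1 = 0: acc unchanged = (22, 28)
  bit 2 = 1: acc = (22, 28) + (10, 2) = (8, 16)
  bit 3 = 0: acc unchanged = (8, 16)
  bit 4 = 1: acc = (8, 16) + (30, 21) = (5, 35)

21P = (5, 35)


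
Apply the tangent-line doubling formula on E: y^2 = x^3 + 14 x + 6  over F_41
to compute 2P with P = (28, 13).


Doubling: s = (3 x1^2 + a) / (2 y1)
s = (3*28^2 + 14) / (2*13) mod 41 = 9
x3 = s^2 - 2 x1 mod 41 = 9^2 - 2*28 = 25
y3 = s (x1 - x3) - y1 mod 41 = 9 * (28 - 25) - 13 = 14

2P = (25, 14)


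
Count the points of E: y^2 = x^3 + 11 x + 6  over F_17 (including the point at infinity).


For each x in F_17, count y with y^2 = x^3 + 11 x + 6 mod 17:
  x = 1: RHS = 1, y in [1, 16]  -> 2 point(s)
  x = 2: RHS = 2, y in [6, 11]  -> 2 point(s)
  x = 3: RHS = 15, y in [7, 10]  -> 2 point(s)
  x = 5: RHS = 16, y in [4, 13]  -> 2 point(s)
  x = 6: RHS = 16, y in [4, 13]  -> 2 point(s)
  x = 7: RHS = 1, y in [1, 16]  -> 2 point(s)
  x = 9: RHS = 1, y in [1, 16]  -> 2 point(s)
  x = 11: RHS = 13, y in [8, 9]  -> 2 point(s)
  x = 12: RHS = 13, y in [8, 9]  -> 2 point(s)
  x = 13: RHS = 0, y in [0]  -> 1 point(s)
Affine points: 19. Add the point at infinity: total = 20.

#E(F_17) = 20


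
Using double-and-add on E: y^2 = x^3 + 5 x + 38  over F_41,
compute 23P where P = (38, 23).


k = 23 = 10111_2 (binary, LSB first: 11101)
Double-and-add from P = (38, 23):
  bit 0 = 1: acc = O + (38, 23) = (38, 23)
  bit 1 = 1: acc = (38, 23) + (24, 1) = (30, 13)
  bit 2 = 1: acc = (30, 13) + (13, 39) = (8, 4)
  bit 3 = 0: acc unchanged = (8, 4)
  bit 4 = 1: acc = (8, 4) + (23, 26) = (26, 27)

23P = (26, 27)


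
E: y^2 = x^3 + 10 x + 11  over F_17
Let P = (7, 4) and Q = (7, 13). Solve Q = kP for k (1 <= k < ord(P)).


Enumerate multiples of P until we hit Q = (7, 13):
  1P = (7, 4)
  2P = (16, 0)
  3P = (7, 13)
Match found at i = 3.

k = 3


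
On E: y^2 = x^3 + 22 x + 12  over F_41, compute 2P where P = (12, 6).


Doubling: s = (3 x1^2 + a) / (2 y1)
s = (3*12^2 + 22) / (2*6) mod 41 = 31
x3 = s^2 - 2 x1 mod 41 = 31^2 - 2*12 = 35
y3 = s (x1 - x3) - y1 mod 41 = 31 * (12 - 35) - 6 = 19

2P = (35, 19)


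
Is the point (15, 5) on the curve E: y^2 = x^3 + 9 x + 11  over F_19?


Check whether y^2 = x^3 + 9 x + 11 (mod 19) for (x, y) = (15, 5).
LHS: y^2 = 5^2 mod 19 = 6
RHS: x^3 + 9 x + 11 = 15^3 + 9*15 + 11 mod 19 = 6
LHS = RHS

Yes, on the curve


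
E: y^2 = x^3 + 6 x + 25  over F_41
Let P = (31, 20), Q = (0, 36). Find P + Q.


P != Q, so use the chord formula.
s = (y2 - y1) / (x2 - x1) = (16) / (10) mod 41 = 18
x3 = s^2 - x1 - x2 mod 41 = 18^2 - 31 - 0 = 6
y3 = s (x1 - x3) - y1 mod 41 = 18 * (31 - 6) - 20 = 20

P + Q = (6, 20)


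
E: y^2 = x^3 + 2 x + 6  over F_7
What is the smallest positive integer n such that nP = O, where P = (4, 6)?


Compute successive multiples of P until we hit O:
  1P = (4, 6)
  2P = (1, 3)
  3P = (3, 2)
  4P = (2, 2)
  5P = (5, 6)
  6P = (5, 1)
  7P = (2, 5)
  8P = (3, 5)
  ... (continuing to 11P)
  11P = O

ord(P) = 11


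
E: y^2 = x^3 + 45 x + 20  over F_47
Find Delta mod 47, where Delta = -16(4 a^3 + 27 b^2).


4 a^3 + 27 b^2 = 4*45^3 + 27*20^2 = 364500 + 10800 = 375300
Delta = -16 * (375300) = -6004800
Delta mod 47 = 14

Delta = 14 (mod 47)


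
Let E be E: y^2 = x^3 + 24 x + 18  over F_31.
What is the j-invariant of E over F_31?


Delta = -16(4 a^3 + 27 b^2) mod 31 = 1
-1728 * (4 a)^3 = -1728 * (4*24)^3 mod 31 = 30
j = 30 * 1^(-1) mod 31 = 30

j = 30 (mod 31)


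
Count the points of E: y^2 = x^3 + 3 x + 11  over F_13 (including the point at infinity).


For each x in F_13, count y with y^2 = x^3 + 3 x + 11 mod 13:
  x = 2: RHS = 12, y in [5, 8]  -> 2 point(s)
  x = 4: RHS = 9, y in [3, 10]  -> 2 point(s)
  x = 8: RHS = 1, y in [1, 12]  -> 2 point(s)
  x = 9: RHS = 0, y in [0]  -> 1 point(s)
  x = 10: RHS = 1, y in [1, 12]  -> 2 point(s)
  x = 11: RHS = 10, y in [6, 7]  -> 2 point(s)
Affine points: 11. Add the point at infinity: total = 12.

#E(F_13) = 12


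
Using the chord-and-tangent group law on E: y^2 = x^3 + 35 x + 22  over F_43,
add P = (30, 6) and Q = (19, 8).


P != Q, so use the chord formula.
s = (y2 - y1) / (x2 - x1) = (2) / (32) mod 43 = 35
x3 = s^2 - x1 - x2 mod 43 = 35^2 - 30 - 19 = 15
y3 = s (x1 - x3) - y1 mod 43 = 35 * (30 - 15) - 6 = 3

P + Q = (15, 3)


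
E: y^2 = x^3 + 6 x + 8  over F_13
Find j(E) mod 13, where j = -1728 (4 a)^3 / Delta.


Delta = -16(4 a^3 + 27 b^2) mod 13 = 11
-1728 * (4 a)^3 = -1728 * (4*6)^3 mod 13 = 5
j = 5 * 11^(-1) mod 13 = 4

j = 4 (mod 13)


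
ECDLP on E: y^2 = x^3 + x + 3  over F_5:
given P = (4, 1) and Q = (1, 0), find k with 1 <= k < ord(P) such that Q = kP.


Enumerate multiples of P until we hit Q = (1, 0):
  1P = (4, 1)
  2P = (1, 0)
Match found at i = 2.

k = 2


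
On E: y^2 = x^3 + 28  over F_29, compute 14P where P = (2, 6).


k = 14 = 1110_2 (binary, LSB first: 0111)
Double-and-add from P = (2, 6):
  bit 0 = 0: acc unchanged = O
  bit 1 = 1: acc = O + (26, 28) = (26, 28)
  bit 2 = 1: acc = (26, 28) + (7, 20) = (21, 26)
  bit 3 = 1: acc = (21, 26) + (10, 19) = (2, 23)

14P = (2, 23)


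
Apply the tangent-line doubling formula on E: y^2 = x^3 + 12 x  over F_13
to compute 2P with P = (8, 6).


Doubling: s = (3 x1^2 + a) / (2 y1)
s = (3*8^2 + 12) / (2*6) mod 13 = 4
x3 = s^2 - 2 x1 mod 13 = 4^2 - 2*8 = 0
y3 = s (x1 - x3) - y1 mod 13 = 4 * (8 - 0) - 6 = 0

2P = (0, 0)


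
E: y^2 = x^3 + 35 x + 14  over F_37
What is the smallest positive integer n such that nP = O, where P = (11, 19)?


Compute successive multiples of P until we hit O:
  1P = (11, 19)
  2P = (22, 6)
  3P = (32, 26)
  4P = (27, 25)
  5P = (24, 27)
  6P = (35, 26)
  7P = (18, 36)
  8P = (29, 6)
  ... (continuing to 36P)
  36P = O

ord(P) = 36


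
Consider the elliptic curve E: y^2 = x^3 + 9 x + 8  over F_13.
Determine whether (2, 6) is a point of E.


Check whether y^2 = x^3 + 9 x + 8 (mod 13) for (x, y) = (2, 6).
LHS: y^2 = 6^2 mod 13 = 10
RHS: x^3 + 9 x + 8 = 2^3 + 9*2 + 8 mod 13 = 8
LHS != RHS

No, not on the curve


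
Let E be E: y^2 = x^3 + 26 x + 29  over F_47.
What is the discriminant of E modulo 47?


4 a^3 + 27 b^2 = 4*26^3 + 27*29^2 = 70304 + 22707 = 93011
Delta = -16 * (93011) = -1488176
Delta mod 47 = 32

Delta = 32 (mod 47)


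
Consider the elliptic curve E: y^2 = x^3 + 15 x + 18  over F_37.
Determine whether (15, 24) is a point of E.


Check whether y^2 = x^3 + 15 x + 18 (mod 37) for (x, y) = (15, 24).
LHS: y^2 = 24^2 mod 37 = 21
RHS: x^3 + 15 x + 18 = 15^3 + 15*15 + 18 mod 37 = 29
LHS != RHS

No, not on the curve


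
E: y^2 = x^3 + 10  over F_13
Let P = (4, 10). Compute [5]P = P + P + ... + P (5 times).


k = 5 = 101_2 (binary, LSB first: 101)
Double-and-add from P = (4, 10):
  bit 0 = 1: acc = O + (4, 10) = (4, 10)
  bit 1 = 0: acc unchanged = (4, 10)
  bit 2 = 1: acc = (4, 10) + (4, 10) = (4, 3)

5P = (4, 3)


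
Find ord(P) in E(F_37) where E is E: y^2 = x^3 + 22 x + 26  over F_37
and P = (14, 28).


Compute successive multiples of P until we hit O:
  1P = (14, 28)
  2P = (10, 5)
  3P = (16, 16)
  4P = (6, 35)
  5P = (1, 30)
  6P = (31, 23)
  7P = (36, 22)
  8P = (36, 15)
  ... (continuing to 15P)
  15P = O

ord(P) = 15


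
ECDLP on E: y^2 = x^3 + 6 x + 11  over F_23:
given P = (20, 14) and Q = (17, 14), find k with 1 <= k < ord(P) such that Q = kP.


Enumerate multiples of P until we hit Q = (17, 14):
  1P = (20, 14)
  2P = (10, 6)
  3P = (1, 15)
  4P = (15, 16)
  5P = (13, 20)
  6P = (2, 10)
  7P = (9, 14)
  8P = (17, 9)
  9P = (22, 21)
  10P = (22, 2)
  11P = (17, 14)
Match found at i = 11.

k = 11


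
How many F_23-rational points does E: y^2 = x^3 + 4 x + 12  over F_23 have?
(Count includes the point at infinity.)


For each x in F_23, count y with y^2 = x^3 + 4 x + 12 mod 23:
  x = 0: RHS = 12, y in [9, 14]  -> 2 point(s)
  x = 4: RHS = 0, y in [0]  -> 1 point(s)
  x = 8: RHS = 4, y in [2, 21]  -> 2 point(s)
  x = 9: RHS = 18, y in [8, 15]  -> 2 point(s)
  x = 14: RHS = 6, y in [11, 12]  -> 2 point(s)
  x = 16: RHS = 9, y in [3, 20]  -> 2 point(s)
  x = 17: RHS = 2, y in [5, 18]  -> 2 point(s)
  x = 19: RHS = 1, y in [1, 22]  -> 2 point(s)
Affine points: 15. Add the point at infinity: total = 16.

#E(F_23) = 16


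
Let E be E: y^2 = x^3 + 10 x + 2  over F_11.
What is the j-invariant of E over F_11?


Delta = -16(4 a^3 + 27 b^2) mod 11 = 8
-1728 * (4 a)^3 = -1728 * (4*10)^3 mod 11 = 9
j = 9 * 8^(-1) mod 11 = 8

j = 8 (mod 11)


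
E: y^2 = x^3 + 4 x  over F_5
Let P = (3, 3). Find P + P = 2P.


Doubling: s = (3 x1^2 + a) / (2 y1)
s = (3*3^2 + 4) / (2*3) mod 5 = 1
x3 = s^2 - 2 x1 mod 5 = 1^2 - 2*3 = 0
y3 = s (x1 - x3) - y1 mod 5 = 1 * (3 - 0) - 3 = 0

2P = (0, 0)


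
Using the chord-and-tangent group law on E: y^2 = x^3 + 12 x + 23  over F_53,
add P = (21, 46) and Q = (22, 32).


P != Q, so use the chord formula.
s = (y2 - y1) / (x2 - x1) = (39) / (1) mod 53 = 39
x3 = s^2 - x1 - x2 mod 53 = 39^2 - 21 - 22 = 47
y3 = s (x1 - x3) - y1 mod 53 = 39 * (21 - 47) - 46 = 0

P + Q = (47, 0)


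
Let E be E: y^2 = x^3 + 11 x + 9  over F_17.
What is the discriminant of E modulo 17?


4 a^3 + 27 b^2 = 4*11^3 + 27*9^2 = 5324 + 2187 = 7511
Delta = -16 * (7511) = -120176
Delta mod 17 = 14

Delta = 14 (mod 17)


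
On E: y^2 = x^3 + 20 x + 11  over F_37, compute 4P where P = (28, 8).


k = 4 = 100_2 (binary, LSB first: 001)
Double-and-add from P = (28, 8):
  bit 0 = 0: acc unchanged = O
  bit 1 = 0: acc unchanged = O
  bit 2 = 1: acc = O + (28, 29) = (28, 29)

4P = (28, 29)


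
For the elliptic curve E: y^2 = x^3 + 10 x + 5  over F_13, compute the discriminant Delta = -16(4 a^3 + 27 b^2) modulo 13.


4 a^3 + 27 b^2 = 4*10^3 + 27*5^2 = 4000 + 675 = 4675
Delta = -16 * (4675) = -74800
Delta mod 13 = 2

Delta = 2 (mod 13)


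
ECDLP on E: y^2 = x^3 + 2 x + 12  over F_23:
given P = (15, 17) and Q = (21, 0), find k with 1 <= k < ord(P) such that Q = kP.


Enumerate multiples of P until we hit Q = (21, 0):
  1P = (15, 17)
  2P = (2, 22)
  3P = (12, 19)
  4P = (22, 3)
  5P = (13, 2)
  6P = (11, 13)
  7P = (21, 0)
Match found at i = 7.

k = 7


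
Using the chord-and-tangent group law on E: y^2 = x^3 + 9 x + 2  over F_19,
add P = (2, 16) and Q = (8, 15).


P != Q, so use the chord formula.
s = (y2 - y1) / (x2 - x1) = (18) / (6) mod 19 = 3
x3 = s^2 - x1 - x2 mod 19 = 3^2 - 2 - 8 = 18
y3 = s (x1 - x3) - y1 mod 19 = 3 * (2 - 18) - 16 = 12

P + Q = (18, 12)


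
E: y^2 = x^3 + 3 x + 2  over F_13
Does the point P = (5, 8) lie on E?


Check whether y^2 = x^3 + 3 x + 2 (mod 13) for (x, y) = (5, 8).
LHS: y^2 = 8^2 mod 13 = 12
RHS: x^3 + 3 x + 2 = 5^3 + 3*5 + 2 mod 13 = 12
LHS = RHS

Yes, on the curve


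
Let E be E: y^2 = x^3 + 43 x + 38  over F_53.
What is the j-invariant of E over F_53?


Delta = -16(4 a^3 + 27 b^2) mod 53 = 31
-1728 * (4 a)^3 = -1728 * (4*43)^3 mod 53 = 27
j = 27 * 31^(-1) mod 53 = 6

j = 6 (mod 53)


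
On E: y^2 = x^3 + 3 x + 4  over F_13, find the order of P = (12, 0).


Compute successive multiples of P until we hit O:
  1P = (12, 0)
  2P = O

ord(P) = 2


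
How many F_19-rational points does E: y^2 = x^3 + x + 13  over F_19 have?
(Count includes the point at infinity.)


For each x in F_19, count y with y^2 = x^3 + 1 x + 13 mod 19:
  x = 2: RHS = 4, y in [2, 17]  -> 2 point(s)
  x = 3: RHS = 5, y in [9, 10]  -> 2 point(s)
  x = 4: RHS = 5, y in [9, 10]  -> 2 point(s)
  x = 6: RHS = 7, y in [8, 11]  -> 2 point(s)
  x = 8: RHS = 1, y in [1, 18]  -> 2 point(s)
  x = 10: RHS = 16, y in [4, 15]  -> 2 point(s)
  x = 11: RHS = 6, y in [5, 14]  -> 2 point(s)
  x = 12: RHS = 5, y in [9, 10]  -> 2 point(s)
  x = 13: RHS = 0, y in [0]  -> 1 point(s)
  x = 14: RHS = 16, y in [4, 15]  -> 2 point(s)
  x = 18: RHS = 11, y in [7, 12]  -> 2 point(s)
Affine points: 21. Add the point at infinity: total = 22.

#E(F_19) = 22


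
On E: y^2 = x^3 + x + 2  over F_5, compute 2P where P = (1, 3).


Doubling: s = (3 x1^2 + a) / (2 y1)
s = (3*1^2 + 1) / (2*3) mod 5 = 4
x3 = s^2 - 2 x1 mod 5 = 4^2 - 2*1 = 4
y3 = s (x1 - x3) - y1 mod 5 = 4 * (1 - 4) - 3 = 0

2P = (4, 0)


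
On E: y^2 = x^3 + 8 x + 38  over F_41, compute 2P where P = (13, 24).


Doubling: s = (3 x1^2 + a) / (2 y1)
s = (3*13^2 + 8) / (2*24) mod 41 = 15
x3 = s^2 - 2 x1 mod 41 = 15^2 - 2*13 = 35
y3 = s (x1 - x3) - y1 mod 41 = 15 * (13 - 35) - 24 = 15

2P = (35, 15)


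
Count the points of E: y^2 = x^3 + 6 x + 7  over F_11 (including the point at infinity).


For each x in F_11, count y with y^2 = x^3 + 6 x + 7 mod 11:
  x = 1: RHS = 3, y in [5, 6]  -> 2 point(s)
  x = 2: RHS = 5, y in [4, 7]  -> 2 point(s)
  x = 9: RHS = 9, y in [3, 8]  -> 2 point(s)
  x = 10: RHS = 0, y in [0]  -> 1 point(s)
Affine points: 7. Add the point at infinity: total = 8.

#E(F_11) = 8


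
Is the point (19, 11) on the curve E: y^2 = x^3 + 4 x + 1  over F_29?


Check whether y^2 = x^3 + 4 x + 1 (mod 29) for (x, y) = (19, 11).
LHS: y^2 = 11^2 mod 29 = 5
RHS: x^3 + 4 x + 1 = 19^3 + 4*19 + 1 mod 29 = 5
LHS = RHS

Yes, on the curve


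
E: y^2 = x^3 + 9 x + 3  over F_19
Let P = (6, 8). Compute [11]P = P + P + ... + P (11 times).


k = 11 = 1011_2 (binary, LSB first: 1101)
Double-and-add from P = (6, 8):
  bit 0 = 1: acc = O + (6, 8) = (6, 8)
  bit 1 = 1: acc = (6, 8) + (8, 13) = (16, 5)
  bit 2 = 0: acc unchanged = (16, 5)
  bit 3 = 1: acc = (16, 5) + (14, 17) = (6, 11)

11P = (6, 11)


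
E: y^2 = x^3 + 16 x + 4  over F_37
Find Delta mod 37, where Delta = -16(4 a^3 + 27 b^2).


4 a^3 + 27 b^2 = 4*16^3 + 27*4^2 = 16384 + 432 = 16816
Delta = -16 * (16816) = -269056
Delta mod 37 = 8

Delta = 8 (mod 37)


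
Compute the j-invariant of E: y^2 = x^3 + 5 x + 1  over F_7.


Delta = -16(4 a^3 + 27 b^2) mod 7 = 3
-1728 * (4 a)^3 = -1728 * (4*5)^3 mod 7 = 6
j = 6 * 3^(-1) mod 7 = 2

j = 2 (mod 7)


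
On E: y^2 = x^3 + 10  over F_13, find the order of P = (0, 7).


Compute successive multiples of P until we hit O:
  1P = (0, 7)
  2P = (0, 6)
  3P = O

ord(P) = 3


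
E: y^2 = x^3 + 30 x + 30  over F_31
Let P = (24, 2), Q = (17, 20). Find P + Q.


P != Q, so use the chord formula.
s = (y2 - y1) / (x2 - x1) = (18) / (24) mod 31 = 24
x3 = s^2 - x1 - x2 mod 31 = 24^2 - 24 - 17 = 8
y3 = s (x1 - x3) - y1 mod 31 = 24 * (24 - 8) - 2 = 10

P + Q = (8, 10)


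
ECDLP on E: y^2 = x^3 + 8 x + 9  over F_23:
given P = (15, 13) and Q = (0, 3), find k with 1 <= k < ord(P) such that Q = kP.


Enumerate multiples of P until we hit Q = (0, 3):
  1P = (15, 13)
  2P = (1, 8)
  3P = (11, 18)
  4P = (0, 20)
  5P = (12, 4)
  6P = (5, 17)
  7P = (5, 6)
  8P = (12, 19)
  9P = (0, 3)
Match found at i = 9.

k = 9


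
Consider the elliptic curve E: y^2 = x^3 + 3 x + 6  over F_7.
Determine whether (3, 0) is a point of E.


Check whether y^2 = x^3 + 3 x + 6 (mod 7) for (x, y) = (3, 0).
LHS: y^2 = 0^2 mod 7 = 0
RHS: x^3 + 3 x + 6 = 3^3 + 3*3 + 6 mod 7 = 0
LHS = RHS

Yes, on the curve


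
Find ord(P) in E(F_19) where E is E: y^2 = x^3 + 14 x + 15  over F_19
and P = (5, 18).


Compute successive multiples of P until we hit O:
  1P = (5, 18)
  2P = (18, 0)
  3P = (5, 1)
  4P = O

ord(P) = 4


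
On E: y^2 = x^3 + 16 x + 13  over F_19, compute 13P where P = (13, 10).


k = 13 = 1101_2 (binary, LSB first: 1011)
Double-and-add from P = (13, 10):
  bit 0 = 1: acc = O + (13, 10) = (13, 10)
  bit 1 = 0: acc unchanged = (13, 10)
  bit 2 = 1: acc = (13, 10) + (8, 11) = (14, 13)
  bit 3 = 1: acc = (14, 13) + (1, 12) = (13, 9)

13P = (13, 9)


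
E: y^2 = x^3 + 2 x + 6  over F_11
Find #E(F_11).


For each x in F_11, count y with y^2 = x^3 + 2 x + 6 mod 11:
  x = 1: RHS = 9, y in [3, 8]  -> 2 point(s)
  x = 4: RHS = 1, y in [1, 10]  -> 2 point(s)
  x = 5: RHS = 9, y in [3, 8]  -> 2 point(s)
  x = 6: RHS = 3, y in [5, 6]  -> 2 point(s)
  x = 7: RHS = 0, y in [0]  -> 1 point(s)
  x = 9: RHS = 5, y in [4, 7]  -> 2 point(s)
  x = 10: RHS = 3, y in [5, 6]  -> 2 point(s)
Affine points: 13. Add the point at infinity: total = 14.

#E(F_11) = 14


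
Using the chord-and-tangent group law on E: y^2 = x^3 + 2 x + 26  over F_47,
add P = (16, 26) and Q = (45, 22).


P != Q, so use the chord formula.
s = (y2 - y1) / (x2 - x1) = (43) / (29) mod 47 = 42
x3 = s^2 - x1 - x2 mod 47 = 42^2 - 16 - 45 = 11
y3 = s (x1 - x3) - y1 mod 47 = 42 * (16 - 11) - 26 = 43

P + Q = (11, 43)


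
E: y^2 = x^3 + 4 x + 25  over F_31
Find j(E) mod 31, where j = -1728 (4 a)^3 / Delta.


Delta = -16(4 a^3 + 27 b^2) mod 31 = 6
-1728 * (4 a)^3 = -1728 * (4*4)^3 mod 31 = 1
j = 1 * 6^(-1) mod 31 = 26

j = 26 (mod 31)


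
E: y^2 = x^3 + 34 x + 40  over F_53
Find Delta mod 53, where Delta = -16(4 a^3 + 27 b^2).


4 a^3 + 27 b^2 = 4*34^3 + 27*40^2 = 157216 + 43200 = 200416
Delta = -16 * (200416) = -3206656
Delta mod 53 = 3

Delta = 3 (mod 53)


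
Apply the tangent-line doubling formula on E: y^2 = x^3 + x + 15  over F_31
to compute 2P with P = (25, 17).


Doubling: s = (3 x1^2 + a) / (2 y1)
s = (3*25^2 + 1) / (2*17) mod 31 = 26
x3 = s^2 - 2 x1 mod 31 = 26^2 - 2*25 = 6
y3 = s (x1 - x3) - y1 mod 31 = 26 * (25 - 6) - 17 = 12

2P = (6, 12)


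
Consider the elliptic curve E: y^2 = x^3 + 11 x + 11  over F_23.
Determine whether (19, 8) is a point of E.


Check whether y^2 = x^3 + 11 x + 11 (mod 23) for (x, y) = (19, 8).
LHS: y^2 = 8^2 mod 23 = 18
RHS: x^3 + 11 x + 11 = 19^3 + 11*19 + 11 mod 23 = 18
LHS = RHS

Yes, on the curve


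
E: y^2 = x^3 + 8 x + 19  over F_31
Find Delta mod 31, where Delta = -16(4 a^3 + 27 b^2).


4 a^3 + 27 b^2 = 4*8^3 + 27*19^2 = 2048 + 9747 = 11795
Delta = -16 * (11795) = -188720
Delta mod 31 = 8

Delta = 8 (mod 31)


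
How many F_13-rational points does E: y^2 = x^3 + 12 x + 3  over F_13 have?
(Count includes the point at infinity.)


For each x in F_13, count y with y^2 = x^3 + 12 x + 3 mod 13:
  x = 0: RHS = 3, y in [4, 9]  -> 2 point(s)
  x = 1: RHS = 3, y in [4, 9]  -> 2 point(s)
  x = 2: RHS = 9, y in [3, 10]  -> 2 point(s)
  x = 3: RHS = 1, y in [1, 12]  -> 2 point(s)
  x = 7: RHS = 1, y in [1, 12]  -> 2 point(s)
  x = 8: RHS = 0, y in [0]  -> 1 point(s)
  x = 11: RHS = 10, y in [6, 7]  -> 2 point(s)
  x = 12: RHS = 3, y in [4, 9]  -> 2 point(s)
Affine points: 15. Add the point at infinity: total = 16.

#E(F_13) = 16


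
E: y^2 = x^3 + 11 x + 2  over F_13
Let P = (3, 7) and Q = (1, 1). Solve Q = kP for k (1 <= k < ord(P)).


Enumerate multiples of P until we hit Q = (1, 1):
  1P = (3, 7)
  2P = (8, 11)
  3P = (12, 4)
  4P = (1, 1)
Match found at i = 4.

k = 4


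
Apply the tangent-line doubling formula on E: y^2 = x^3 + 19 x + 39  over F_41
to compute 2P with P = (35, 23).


Doubling: s = (3 x1^2 + a) / (2 y1)
s = (3*35^2 + 19) / (2*23) mod 41 = 9
x3 = s^2 - 2 x1 mod 41 = 9^2 - 2*35 = 11
y3 = s (x1 - x3) - y1 mod 41 = 9 * (35 - 11) - 23 = 29

2P = (11, 29)


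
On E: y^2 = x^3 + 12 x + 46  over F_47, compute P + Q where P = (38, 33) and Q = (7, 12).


P != Q, so use the chord formula.
s = (y2 - y1) / (x2 - x1) = (26) / (16) mod 47 = 31
x3 = s^2 - x1 - x2 mod 47 = 31^2 - 38 - 7 = 23
y3 = s (x1 - x3) - y1 mod 47 = 31 * (38 - 23) - 33 = 9

P + Q = (23, 9)


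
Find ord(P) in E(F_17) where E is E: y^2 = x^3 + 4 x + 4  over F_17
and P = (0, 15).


Compute successive multiples of P until we hit O:
  1P = (0, 15)
  2P = (1, 3)
  3P = (7, 1)
  4P = (14, 13)
  5P = (11, 6)
  6P = (4, 13)
  7P = (9, 15)
  8P = (8, 2)
  ... (continuing to 25P)
  25P = O

ord(P) = 25


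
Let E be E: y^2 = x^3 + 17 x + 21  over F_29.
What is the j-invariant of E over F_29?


Delta = -16(4 a^3 + 27 b^2) mod 29 = 4
-1728 * (4 a)^3 = -1728 * (4*17)^3 mod 29 = 23
j = 23 * 4^(-1) mod 29 = 13

j = 13 (mod 29)


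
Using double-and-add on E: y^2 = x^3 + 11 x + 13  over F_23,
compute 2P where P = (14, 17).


k = 2 = 10_2 (binary, LSB first: 01)
Double-and-add from P = (14, 17):
  bit 0 = 0: acc unchanged = O
  bit 1 = 1: acc = O + (22, 22) = (22, 22)

2P = (22, 22)


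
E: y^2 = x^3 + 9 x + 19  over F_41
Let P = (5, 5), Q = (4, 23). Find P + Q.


P != Q, so use the chord formula.
s = (y2 - y1) / (x2 - x1) = (18) / (40) mod 41 = 23
x3 = s^2 - x1 - x2 mod 41 = 23^2 - 5 - 4 = 28
y3 = s (x1 - x3) - y1 mod 41 = 23 * (5 - 28) - 5 = 40

P + Q = (28, 40)


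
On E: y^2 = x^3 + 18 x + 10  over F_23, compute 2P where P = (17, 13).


k = 2 = 10_2 (binary, LSB first: 01)
Double-and-add from P = (17, 13):
  bit 0 = 0: acc unchanged = O
  bit 1 = 1: acc = O + (5, 8) = (5, 8)

2P = (5, 8)


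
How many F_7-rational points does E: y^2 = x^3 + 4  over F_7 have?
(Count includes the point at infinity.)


For each x in F_7, count y with y^2 = x^3 + 0 x + 4 mod 7:
  x = 0: RHS = 4, y in [2, 5]  -> 2 point(s)
Affine points: 2. Add the point at infinity: total = 3.

#E(F_7) = 3


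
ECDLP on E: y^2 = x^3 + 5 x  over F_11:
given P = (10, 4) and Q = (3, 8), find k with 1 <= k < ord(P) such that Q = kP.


Enumerate multiples of P until we hit Q = (3, 8):
  1P = (10, 4)
  2P = (3, 3)
  3P = (7, 9)
  4P = (9, 9)
  5P = (6, 9)
  6P = (0, 0)
  7P = (6, 2)
  8P = (9, 2)
  9P = (7, 2)
  10P = (3, 8)
Match found at i = 10.

k = 10


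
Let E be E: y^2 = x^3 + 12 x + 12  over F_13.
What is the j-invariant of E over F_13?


Delta = -16(4 a^3 + 27 b^2) mod 13 = 9
-1728 * (4 a)^3 = -1728 * (4*12)^3 mod 13 = 1
j = 1 * 9^(-1) mod 13 = 3

j = 3 (mod 13)


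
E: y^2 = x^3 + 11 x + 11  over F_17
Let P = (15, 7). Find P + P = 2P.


Doubling: s = (3 x1^2 + a) / (2 y1)
s = (3*15^2 + 11) / (2*7) mod 17 = 15
x3 = s^2 - 2 x1 mod 17 = 15^2 - 2*15 = 8
y3 = s (x1 - x3) - y1 mod 17 = 15 * (15 - 8) - 7 = 13

2P = (8, 13)


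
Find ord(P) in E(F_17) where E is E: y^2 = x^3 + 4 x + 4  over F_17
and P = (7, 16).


Compute successive multiples of P until we hit O:
  1P = (7, 16)
  2P = (4, 4)
  3P = (5, 9)
  4P = (13, 14)
  5P = (16, 4)
  6P = (9, 15)
  7P = (14, 13)
  8P = (0, 15)
  ... (continuing to 25P)
  25P = O

ord(P) = 25


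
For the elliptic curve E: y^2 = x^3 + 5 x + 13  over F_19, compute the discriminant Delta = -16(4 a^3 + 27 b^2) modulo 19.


4 a^3 + 27 b^2 = 4*5^3 + 27*13^2 = 500 + 4563 = 5063
Delta = -16 * (5063) = -81008
Delta mod 19 = 8

Delta = 8 (mod 19)


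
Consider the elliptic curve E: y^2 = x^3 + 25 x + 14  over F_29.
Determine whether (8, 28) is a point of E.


Check whether y^2 = x^3 + 25 x + 14 (mod 29) for (x, y) = (8, 28).
LHS: y^2 = 28^2 mod 29 = 1
RHS: x^3 + 25 x + 14 = 8^3 + 25*8 + 14 mod 29 = 1
LHS = RHS

Yes, on the curve


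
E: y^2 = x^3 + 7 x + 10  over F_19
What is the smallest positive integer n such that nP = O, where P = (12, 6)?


Compute successive multiples of P until we hit O:
  1P = (12, 6)
  2P = (4, 8)
  3P = (9, 17)
  4P = (3, 18)
  5P = (10, 4)
  6P = (17, 8)
  7P = (16, 0)
  8P = (17, 11)
  ... (continuing to 14P)
  14P = O

ord(P) = 14


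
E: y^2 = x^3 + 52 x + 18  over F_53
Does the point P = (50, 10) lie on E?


Check whether y^2 = x^3 + 52 x + 18 (mod 53) for (x, y) = (50, 10).
LHS: y^2 = 10^2 mod 53 = 47
RHS: x^3 + 52 x + 18 = 50^3 + 52*50 + 18 mod 53 = 47
LHS = RHS

Yes, on the curve


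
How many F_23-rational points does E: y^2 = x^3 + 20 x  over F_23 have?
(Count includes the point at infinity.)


For each x in F_23, count y with y^2 = x^3 + 20 x + 0 mod 23:
  x = 0: RHS = 0, y in [0]  -> 1 point(s)
  x = 2: RHS = 2, y in [5, 18]  -> 2 point(s)
  x = 3: RHS = 18, y in [8, 15]  -> 2 point(s)
  x = 4: RHS = 6, y in [11, 12]  -> 2 point(s)
  x = 5: RHS = 18, y in [8, 15]  -> 2 point(s)
  x = 7: RHS = 0, y in [0]  -> 1 point(s)
  x = 9: RHS = 12, y in [9, 14]  -> 2 point(s)
  x = 10: RHS = 4, y in [2, 21]  -> 2 point(s)
  x = 12: RHS = 13, y in [6, 17]  -> 2 point(s)
  x = 15: RHS = 18, y in [8, 15]  -> 2 point(s)
  x = 16: RHS = 0, y in [0]  -> 1 point(s)
  x = 17: RHS = 9, y in [3, 20]  -> 2 point(s)
  x = 22: RHS = 2, y in [5, 18]  -> 2 point(s)
Affine points: 23. Add the point at infinity: total = 24.

#E(F_23) = 24


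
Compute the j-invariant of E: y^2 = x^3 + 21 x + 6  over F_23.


Delta = -16(4 a^3 + 27 b^2) mod 23 = 2
-1728 * (4 a)^3 = -1728 * (4*21)^3 mod 23 = 18
j = 18 * 2^(-1) mod 23 = 9

j = 9 (mod 23)


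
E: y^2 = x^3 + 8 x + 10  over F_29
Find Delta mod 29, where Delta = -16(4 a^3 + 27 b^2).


4 a^3 + 27 b^2 = 4*8^3 + 27*10^2 = 2048 + 2700 = 4748
Delta = -16 * (4748) = -75968
Delta mod 29 = 12

Delta = 12 (mod 29)


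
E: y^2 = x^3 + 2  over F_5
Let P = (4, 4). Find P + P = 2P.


Doubling: s = (3 x1^2 + a) / (2 y1)
s = (3*4^2 + 0) / (2*4) mod 5 = 1
x3 = s^2 - 2 x1 mod 5 = 1^2 - 2*4 = 3
y3 = s (x1 - x3) - y1 mod 5 = 1 * (4 - 3) - 4 = 2

2P = (3, 2)


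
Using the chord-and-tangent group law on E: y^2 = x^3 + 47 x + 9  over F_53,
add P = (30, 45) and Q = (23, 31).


P != Q, so use the chord formula.
s = (y2 - y1) / (x2 - x1) = (39) / (46) mod 53 = 2
x3 = s^2 - x1 - x2 mod 53 = 2^2 - 30 - 23 = 4
y3 = s (x1 - x3) - y1 mod 53 = 2 * (30 - 4) - 45 = 7

P + Q = (4, 7)


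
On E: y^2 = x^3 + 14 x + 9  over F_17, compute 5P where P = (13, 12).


k = 5 = 101_2 (binary, LSB first: 101)
Double-and-add from P = (13, 12):
  bit 0 = 1: acc = O + (13, 12) = (13, 12)
  bit 1 = 0: acc unchanged = (13, 12)
  bit 2 = 1: acc = (13, 12) + (5, 0) = (14, 12)

5P = (14, 12)


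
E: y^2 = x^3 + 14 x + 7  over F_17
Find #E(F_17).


For each x in F_17, count y with y^2 = x^3 + 14 x + 7 mod 17:
  x = 2: RHS = 9, y in [3, 14]  -> 2 point(s)
  x = 3: RHS = 8, y in [5, 12]  -> 2 point(s)
  x = 4: RHS = 8, y in [5, 12]  -> 2 point(s)
  x = 5: RHS = 15, y in [7, 10]  -> 2 point(s)
  x = 6: RHS = 1, y in [1, 16]  -> 2 point(s)
  x = 8: RHS = 2, y in [6, 11]  -> 2 point(s)
  x = 10: RHS = 8, y in [5, 12]  -> 2 point(s)
  x = 11: RHS = 13, y in [8, 9]  -> 2 point(s)
  x = 12: RHS = 16, y in [4, 13]  -> 2 point(s)
  x = 16: RHS = 9, y in [3, 14]  -> 2 point(s)
Affine points: 20. Add the point at infinity: total = 21.

#E(F_17) = 21
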